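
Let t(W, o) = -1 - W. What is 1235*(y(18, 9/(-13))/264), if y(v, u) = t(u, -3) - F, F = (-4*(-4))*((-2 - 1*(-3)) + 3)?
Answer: -1805/6 ≈ -300.83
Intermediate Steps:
F = 64 (F = 16*((-2 + 3) + 3) = 16*(1 + 3) = 16*4 = 64)
y(v, u) = -65 - u (y(v, u) = (-1 - u) - 1*64 = (-1 - u) - 64 = -65 - u)
1235*(y(18, 9/(-13))/264) = 1235*((-65 - 9/(-13))/264) = 1235*((-65 - 9*(-1)/13)*(1/264)) = 1235*((-65 - 1*(-9/13))*(1/264)) = 1235*((-65 + 9/13)*(1/264)) = 1235*(-836/13*1/264) = 1235*(-19/78) = -1805/6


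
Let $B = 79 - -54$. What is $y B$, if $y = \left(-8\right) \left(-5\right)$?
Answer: $5320$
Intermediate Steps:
$y = 40$
$B = 133$ ($B = 79 + 54 = 133$)
$y B = 40 \cdot 133 = 5320$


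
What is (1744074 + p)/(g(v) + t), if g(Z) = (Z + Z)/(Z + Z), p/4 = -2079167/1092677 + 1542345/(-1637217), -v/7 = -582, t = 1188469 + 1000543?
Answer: 1040013236201355350/1305344468394159939 ≈ 0.79673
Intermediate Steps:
t = 2189012
v = 4074 (v = -7*(-582) = 4074)
p = -6785776621072/596316453303 (p = 4*(-2079167/1092677 + 1542345/(-1637217)) = 4*(-2079167*1/1092677 + 1542345*(-1/1637217)) = 4*(-2079167/1092677 - 514115/545739) = 4*(-1696444155268/596316453303) = -6785776621072/596316453303 ≈ -11.379)
g(Z) = 1 (g(Z) = (2*Z)/((2*Z)) = (2*Z)*(1/(2*Z)) = 1)
(1744074 + p)/(g(v) + t) = (1744074 - 6785776621072/596316453303)/(1 + 2189012) = (1040013236201355350/596316453303)/2189013 = (1040013236201355350/596316453303)*(1/2189013) = 1040013236201355350/1305344468394159939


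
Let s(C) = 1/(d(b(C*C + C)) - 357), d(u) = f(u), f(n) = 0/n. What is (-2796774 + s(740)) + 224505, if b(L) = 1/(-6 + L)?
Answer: -918300034/357 ≈ -2.5723e+6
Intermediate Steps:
f(n) = 0
d(u) = 0
s(C) = -1/357 (s(C) = 1/(0 - 357) = 1/(-357) = -1/357)
(-2796774 + s(740)) + 224505 = (-2796774 - 1/357) + 224505 = -998448319/357 + 224505 = -918300034/357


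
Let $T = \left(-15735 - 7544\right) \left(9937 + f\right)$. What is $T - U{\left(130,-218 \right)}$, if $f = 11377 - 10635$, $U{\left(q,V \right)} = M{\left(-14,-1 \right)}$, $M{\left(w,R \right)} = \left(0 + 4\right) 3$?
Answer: $-248596453$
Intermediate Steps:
$M{\left(w,R \right)} = 12$ ($M{\left(w,R \right)} = 4 \cdot 3 = 12$)
$U{\left(q,V \right)} = 12$
$f = 742$
$T = -248596441$ ($T = \left(-15735 - 7544\right) \left(9937 + 742\right) = \left(-23279\right) 10679 = -248596441$)
$T - U{\left(130,-218 \right)} = -248596441 - 12 = -248596453$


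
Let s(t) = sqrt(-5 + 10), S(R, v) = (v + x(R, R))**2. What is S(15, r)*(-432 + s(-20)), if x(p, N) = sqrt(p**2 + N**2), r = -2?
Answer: (2 - 15*sqrt(2))**2*(-432 + sqrt(5)) ≈ -1.5865e+5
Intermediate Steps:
x(p, N) = sqrt(N**2 + p**2)
S(R, v) = (v + sqrt(2)*sqrt(R**2))**2 (S(R, v) = (v + sqrt(R**2 + R**2))**2 = (v + sqrt(2*R**2))**2 = (v + sqrt(2)*sqrt(R**2))**2)
s(t) = sqrt(5)
S(15, r)*(-432 + s(-20)) = (-2 + sqrt(2)*sqrt(15**2))**2*(-432 + sqrt(5)) = (-2 + sqrt(2)*sqrt(225))**2*(-432 + sqrt(5)) = (-2 + sqrt(2)*15)**2*(-432 + sqrt(5)) = (-2 + 15*sqrt(2))**2*(-432 + sqrt(5))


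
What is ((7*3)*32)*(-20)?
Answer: -13440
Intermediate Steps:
((7*3)*32)*(-20) = (21*32)*(-20) = 672*(-20) = -13440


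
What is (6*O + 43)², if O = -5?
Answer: 169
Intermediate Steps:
(6*O + 43)² = (6*(-5) + 43)² = (-30 + 43)² = 13² = 169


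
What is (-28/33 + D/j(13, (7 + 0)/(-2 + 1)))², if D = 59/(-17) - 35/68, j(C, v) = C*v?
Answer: 27001391041/41699273616 ≈ 0.64753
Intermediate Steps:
D = -271/68 (D = 59*(-1/17) - 35*1/68 = -59/17 - 35/68 = -271/68 ≈ -3.9853)
(-28/33 + D/j(13, (7 + 0)/(-2 + 1)))² = (-28/33 - 271*(-2 + 1)/(13*(7 + 0))/68)² = (-28*1/33 - 271/(68*(13*(7/(-1)))))² = (-28/33 - 271/(68*(13*(7*(-1)))))² = (-28/33 - 271/(68*(13*(-7))))² = (-28/33 - 271/68/(-91))² = (-28/33 - 271/68*(-1/91))² = (-28/33 + 271/6188)² = (-164321/204204)² = 27001391041/41699273616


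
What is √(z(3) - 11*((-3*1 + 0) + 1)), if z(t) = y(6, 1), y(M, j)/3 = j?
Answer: 5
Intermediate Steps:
y(M, j) = 3*j
z(t) = 3 (z(t) = 3*1 = 3)
√(z(3) - 11*((-3*1 + 0) + 1)) = √(3 - 11*((-3*1 + 0) + 1)) = √(3 - 11*((-3 + 0) + 1)) = √(3 - 11*(-3 + 1)) = √(3 - 11*(-2)) = √(3 + 22) = √25 = 5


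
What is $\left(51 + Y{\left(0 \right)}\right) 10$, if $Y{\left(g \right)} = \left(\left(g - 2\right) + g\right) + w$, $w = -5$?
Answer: $440$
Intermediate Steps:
$Y{\left(g \right)} = -7 + 2 g$ ($Y{\left(g \right)} = \left(\left(g - 2\right) + g\right) - 5 = \left(\left(-2 + g\right) + g\right) - 5 = \left(-2 + 2 g\right) - 5 = -7 + 2 g$)
$\left(51 + Y{\left(0 \right)}\right) 10 = \left(51 + \left(-7 + 2 \cdot 0\right)\right) 10 = \left(51 + \left(-7 + 0\right)\right) 10 = \left(51 - 7\right) 10 = 44 \cdot 10 = 440$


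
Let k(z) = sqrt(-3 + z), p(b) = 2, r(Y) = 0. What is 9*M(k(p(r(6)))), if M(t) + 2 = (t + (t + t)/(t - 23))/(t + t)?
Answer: -3681/265 - 9*I/530 ≈ -13.891 - 0.016981*I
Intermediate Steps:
M(t) = -2 + (t + 2*t/(-23 + t))/(2*t) (M(t) = -2 + (t + (t + t)/(t - 23))/(t + t) = -2 + (t + (2*t)/(-23 + t))/((2*t)) = -2 + (t + 2*t/(-23 + t))*(1/(2*t)) = -2 + (t + 2*t/(-23 + t))/(2*t))
9*M(k(p(r(6)))) = 9*((71 - 3*sqrt(-3 + 2))/(2*(-23 + sqrt(-3 + 2)))) = 9*((71 - 3*I)/(2*(-23 + sqrt(-1)))) = 9*((71 - 3*I)/(2*(-23 + I))) = 9*(((-23 - I)/530)*(71 - 3*I)/2) = 9*((-23 - I)*(71 - 3*I)/1060) = 9*(-23 - I)*(71 - 3*I)/1060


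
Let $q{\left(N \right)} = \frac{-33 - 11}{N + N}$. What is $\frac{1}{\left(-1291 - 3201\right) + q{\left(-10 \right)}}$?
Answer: $- \frac{5}{22449} \approx -0.00022273$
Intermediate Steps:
$q{\left(N \right)} = - \frac{22}{N}$ ($q{\left(N \right)} = - \frac{44}{2 N} = - 44 \frac{1}{2 N} = - \frac{22}{N}$)
$\frac{1}{\left(-1291 - 3201\right) + q{\left(-10 \right)}} = \frac{1}{\left(-1291 - 3201\right) - \frac{22}{-10}} = \frac{1}{-4492 - - \frac{11}{5}} = \frac{1}{-4492 + \frac{11}{5}} = \frac{1}{- \frac{22449}{5}} = - \frac{5}{22449}$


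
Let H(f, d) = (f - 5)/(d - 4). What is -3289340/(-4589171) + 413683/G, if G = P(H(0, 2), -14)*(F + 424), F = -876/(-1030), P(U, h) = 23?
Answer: 994261067104755/23094333038534 ≈ 43.052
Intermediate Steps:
H(f, d) = (-5 + f)/(-4 + d)
F = 438/515 (F = -876*(-1/1030) = 438/515 ≈ 0.85049)
G = 5032354/515 (G = 23*(438/515 + 424) = 23*(218798/515) = 5032354/515 ≈ 9771.6)
-3289340/(-4589171) + 413683/G = -3289340/(-4589171) + 413683/(5032354/515) = -3289340*(-1/4589171) + 413683*(515/5032354) = 3289340/4589171 + 213046745/5032354 = 994261067104755/23094333038534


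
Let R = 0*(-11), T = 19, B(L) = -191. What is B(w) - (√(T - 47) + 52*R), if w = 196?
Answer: -191 - 2*I*√7 ≈ -191.0 - 5.2915*I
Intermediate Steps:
R = 0
B(w) - (√(T - 47) + 52*R) = -191 - (√(19 - 47) + 52*0) = -191 - (√(-28) + 0) = -191 - (2*I*√7 + 0) = -191 - 2*I*√7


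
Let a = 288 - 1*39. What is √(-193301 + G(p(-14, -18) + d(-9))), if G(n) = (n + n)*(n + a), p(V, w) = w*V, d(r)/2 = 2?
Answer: 3*√7251 ≈ 255.46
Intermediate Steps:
d(r) = 4 (d(r) = 2*2 = 4)
p(V, w) = V*w
a = 249 (a = 288 - 39 = 249)
G(n) = 2*n*(249 + n) (G(n) = (n + n)*(n + 249) = (2*n)*(249 + n) = 2*n*(249 + n))
√(-193301 + G(p(-14, -18) + d(-9))) = √(-193301 + 2*(-14*(-18) + 4)*(249 + (-14*(-18) + 4))) = √(-193301 + 2*(252 + 4)*(249 + (252 + 4))) = √(-193301 + 2*256*(249 + 256)) = √(-193301 + 2*256*505) = √(-193301 + 258560) = √65259 = 3*√7251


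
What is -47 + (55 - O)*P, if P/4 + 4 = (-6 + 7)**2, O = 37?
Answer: -263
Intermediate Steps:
P = -12 (P = -16 + 4*(-6 + 7)**2 = -16 + 4*1**2 = -16 + 4*1 = -16 + 4 = -12)
-47 + (55 - O)*P = -47 + (55 - 1*37)*(-12) = -47 + (55 - 37)*(-12) = -47 + 18*(-12) = -47 - 216 = -263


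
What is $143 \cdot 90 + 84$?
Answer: $12954$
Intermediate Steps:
$143 \cdot 90 + 84 = 12870 + 84 = 12954$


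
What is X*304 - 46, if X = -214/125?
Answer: -70806/125 ≈ -566.45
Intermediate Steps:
X = -214/125 (X = -214*1/125 = -214/125 ≈ -1.7120)
X*304 - 46 = -214/125*304 - 46 = -65056/125 - 46 = -70806/125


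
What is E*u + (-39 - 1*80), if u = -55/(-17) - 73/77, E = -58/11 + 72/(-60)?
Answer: -9633269/71995 ≈ -133.80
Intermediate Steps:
E = -356/55 (E = -58*1/11 + 72*(-1/60) = -58/11 - 6/5 = -356/55 ≈ -6.4727)
u = 2994/1309 (u = -55*(-1/17) - 73*1/77 = 55/17 - 73/77 = 2994/1309 ≈ 2.2872)
E*u + (-39 - 1*80) = -356/55*2994/1309 + (-39 - 1*80) = -1065864/71995 + (-39 - 80) = -1065864/71995 - 119 = -9633269/71995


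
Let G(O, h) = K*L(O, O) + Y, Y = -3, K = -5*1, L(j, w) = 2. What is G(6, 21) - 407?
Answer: -420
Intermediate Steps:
K = -5
G(O, h) = -13 (G(O, h) = -5*2 - 3 = -10 - 3 = -13)
G(6, 21) - 407 = -13 - 407 = -420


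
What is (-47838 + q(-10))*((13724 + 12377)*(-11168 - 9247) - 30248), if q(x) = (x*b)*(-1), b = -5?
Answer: 25518661021744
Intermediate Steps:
q(x) = 5*x (q(x) = (x*(-5))*(-1) = -5*x*(-1) = 5*x)
(-47838 + q(-10))*((13724 + 12377)*(-11168 - 9247) - 30248) = (-47838 + 5*(-10))*((13724 + 12377)*(-11168 - 9247) - 30248) = (-47838 - 50)*(26101*(-20415) - 30248) = -47888*(-532851915 - 30248) = -47888*(-532882163) = 25518661021744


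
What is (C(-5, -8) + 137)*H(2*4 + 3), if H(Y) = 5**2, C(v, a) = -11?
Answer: 3150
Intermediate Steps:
H(Y) = 25
(C(-5, -8) + 137)*H(2*4 + 3) = (-11 + 137)*25 = 126*25 = 3150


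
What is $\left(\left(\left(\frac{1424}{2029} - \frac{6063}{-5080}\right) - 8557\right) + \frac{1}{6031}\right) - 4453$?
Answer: $- \frac{808628614031723}{62163446920} \approx -13008.0$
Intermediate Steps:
$\left(\left(\left(\frac{1424}{2029} - \frac{6063}{-5080}\right) - 8557\right) + \frac{1}{6031}\right) - 4453 = \left(\left(\left(1424 \cdot \frac{1}{2029} - - \frac{6063}{5080}\right) - 8557\right) + \frac{1}{6031}\right) - 4453 = \left(\left(\left(\frac{1424}{2029} + \frac{6063}{5080}\right) - 8557\right) + \frac{1}{6031}\right) - 4453 = \left(\left(\frac{19535747}{10307320} - 8557\right) + \frac{1}{6031}\right) - 4453 = \left(- \frac{88180201493}{10307320} + \frac{1}{6031}\right) - 4453 = - \frac{531814784896963}{62163446920} - 4453 = - \frac{808628614031723}{62163446920}$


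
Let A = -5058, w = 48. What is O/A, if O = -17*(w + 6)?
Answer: 51/281 ≈ 0.18149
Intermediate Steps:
O = -918 (O = -17*(48 + 6) = -17*54 = -918)
O/A = -918/(-5058) = -918*(-1/5058) = 51/281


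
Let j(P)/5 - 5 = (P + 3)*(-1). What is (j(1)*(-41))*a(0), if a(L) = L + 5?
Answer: -1025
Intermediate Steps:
j(P) = 10 - 5*P (j(P) = 25 + 5*((P + 3)*(-1)) = 25 + 5*((3 + P)*(-1)) = 25 + 5*(-3 - P) = 25 + (-15 - 5*P) = 10 - 5*P)
a(L) = 5 + L
(j(1)*(-41))*a(0) = ((10 - 5*1)*(-41))*(5 + 0) = ((10 - 5)*(-41))*5 = (5*(-41))*5 = -205*5 = -1025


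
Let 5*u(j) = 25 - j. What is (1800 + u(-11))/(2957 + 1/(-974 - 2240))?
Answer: 29041704/47518985 ≈ 0.61116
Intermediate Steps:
u(j) = 5 - j/5 (u(j) = (25 - j)/5 = 5 - j/5)
(1800 + u(-11))/(2957 + 1/(-974 - 2240)) = (1800 + (5 - 1/5*(-11)))/(2957 + 1/(-974 - 2240)) = (1800 + (5 + 11/5))/(2957 + 1/(-3214)) = (1800 + 36/5)/(2957 - 1/3214) = 9036/(5*(9503797/3214)) = (9036/5)*(3214/9503797) = 29041704/47518985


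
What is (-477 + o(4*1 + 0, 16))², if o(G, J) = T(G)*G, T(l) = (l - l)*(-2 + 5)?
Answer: 227529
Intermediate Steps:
T(l) = 0 (T(l) = 0*3 = 0)
o(G, J) = 0 (o(G, J) = 0*G = 0)
(-477 + o(4*1 + 0, 16))² = (-477 + 0)² = (-477)² = 227529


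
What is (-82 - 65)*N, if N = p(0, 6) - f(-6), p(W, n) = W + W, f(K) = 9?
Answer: 1323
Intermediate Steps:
p(W, n) = 2*W
N = -9 (N = 2*0 - 1*9 = 0 - 9 = -9)
(-82 - 65)*N = (-82 - 65)*(-9) = -147*(-9) = 1323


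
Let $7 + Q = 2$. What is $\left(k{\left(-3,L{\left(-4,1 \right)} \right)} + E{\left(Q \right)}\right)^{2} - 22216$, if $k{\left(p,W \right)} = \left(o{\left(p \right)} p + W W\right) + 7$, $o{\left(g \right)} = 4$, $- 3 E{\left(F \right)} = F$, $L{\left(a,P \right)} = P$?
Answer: $- \frac{199895}{9} \approx -22211.0$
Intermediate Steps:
$Q = -5$ ($Q = -7 + 2 = -5$)
$E{\left(F \right)} = - \frac{F}{3}$
$k{\left(p,W \right)} = 7 + W^{2} + 4 p$ ($k{\left(p,W \right)} = \left(4 p + W W\right) + 7 = \left(4 p + W^{2}\right) + 7 = \left(W^{2} + 4 p\right) + 7 = 7 + W^{2} + 4 p$)
$\left(k{\left(-3,L{\left(-4,1 \right)} \right)} + E{\left(Q \right)}\right)^{2} - 22216 = \left(\left(7 + 1^{2} + 4 \left(-3\right)\right) - - \frac{5}{3}\right)^{2} - 22216 = \left(\left(7 + 1 - 12\right) + \frac{5}{3}\right)^{2} - 22216 = \left(-4 + \frac{5}{3}\right)^{2} - 22216 = \left(- \frac{7}{3}\right)^{2} - 22216 = \frac{49}{9} - 22216 = - \frac{199895}{9}$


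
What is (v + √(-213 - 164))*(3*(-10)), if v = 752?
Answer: -22560 - 30*I*√377 ≈ -22560.0 - 582.5*I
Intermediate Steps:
(v + √(-213 - 164))*(3*(-10)) = (752 + √(-213 - 164))*(3*(-10)) = (752 + √(-377))*(-30) = (752 + I*√377)*(-30) = -22560 - 30*I*√377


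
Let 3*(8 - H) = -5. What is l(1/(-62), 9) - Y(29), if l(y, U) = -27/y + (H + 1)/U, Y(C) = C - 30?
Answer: 45257/27 ≈ 1676.2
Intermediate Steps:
H = 29/3 (H = 8 - ⅓*(-5) = 8 + 5/3 = 29/3 ≈ 9.6667)
Y(C) = -30 + C
l(y, U) = -27/y + 32/(3*U) (l(y, U) = -27/y + (29/3 + 1)/U = -27/y + 32/(3*U))
l(1/(-62), 9) - Y(29) = (-27/(1/(-62)) + (32/3)/9) - (-30 + 29) = (-27/(-1/62) + (32/3)*(⅑)) - 1*(-1) = (-27*(-62) + 32/27) + 1 = (1674 + 32/27) + 1 = 45230/27 + 1 = 45257/27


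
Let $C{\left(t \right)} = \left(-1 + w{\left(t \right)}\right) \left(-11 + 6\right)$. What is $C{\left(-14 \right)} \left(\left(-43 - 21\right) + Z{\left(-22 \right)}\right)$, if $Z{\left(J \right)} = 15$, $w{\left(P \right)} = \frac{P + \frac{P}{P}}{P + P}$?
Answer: $- \frac{525}{4} \approx -131.25$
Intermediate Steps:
$w{\left(P \right)} = \frac{1 + P}{2 P}$ ($w{\left(P \right)} = \frac{P + 1}{2 P} = \left(1 + P\right) \frac{1}{2 P} = \frac{1 + P}{2 P}$)
$C{\left(t \right)} = 5 - \frac{5 \left(1 + t\right)}{2 t}$ ($C{\left(t \right)} = \left(-1 + \frac{1 + t}{2 t}\right) \left(-11 + 6\right) = \left(-1 + \frac{1 + t}{2 t}\right) \left(-5\right) = 5 - \frac{5 \left(1 + t\right)}{2 t}$)
$C{\left(-14 \right)} \left(\left(-43 - 21\right) + Z{\left(-22 \right)}\right) = \frac{5 \left(-1 - 14\right)}{2 \left(-14\right)} \left(\left(-43 - 21\right) + 15\right) = \frac{5}{2} \left(- \frac{1}{14}\right) \left(-15\right) \left(\left(-43 - 21\right) + 15\right) = \frac{75 \left(-64 + 15\right)}{28} = \frac{75}{28} \left(-49\right) = - \frac{525}{4}$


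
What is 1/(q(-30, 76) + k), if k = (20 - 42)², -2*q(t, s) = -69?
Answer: 2/1037 ≈ 0.0019286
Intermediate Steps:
q(t, s) = 69/2 (q(t, s) = -½*(-69) = 69/2)
k = 484 (k = (-22)² = 484)
1/(q(-30, 76) + k) = 1/(69/2 + 484) = 1/(1037/2) = 2/1037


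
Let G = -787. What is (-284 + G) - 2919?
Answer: -3990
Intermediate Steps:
(-284 + G) - 2919 = (-284 - 787) - 2919 = -1071 - 2919 = -3990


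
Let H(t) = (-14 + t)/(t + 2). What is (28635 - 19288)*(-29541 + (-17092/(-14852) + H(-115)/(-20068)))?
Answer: -2324812875427466099/8419910692 ≈ -2.7611e+8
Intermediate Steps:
H(t) = (-14 + t)/(2 + t)
(28635 - 19288)*(-29541 + (-17092/(-14852) + H(-115)/(-20068))) = (28635 - 19288)*(-29541 + (-17092/(-14852) + ((-14 - 115)/(2 - 115))/(-20068))) = 9347*(-29541 + (-17092*(-1/14852) + (-129/(-113))*(-1/20068))) = 9347*(-29541 + (4273/3713 - 1/113*(-129)*(-1/20068))) = 9347*(-29541 + (4273/3713 + (129/113)*(-1/20068))) = 9347*(-29541 + (4273/3713 - 129/2267684)) = 9347*(-29541 + 9689334755/8419910692) = 9347*(-248722892417617/8419910692) = -2324812875427466099/8419910692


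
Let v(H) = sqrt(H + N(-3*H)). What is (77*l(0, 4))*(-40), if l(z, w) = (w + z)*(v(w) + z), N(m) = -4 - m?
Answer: -24640*sqrt(3) ≈ -42678.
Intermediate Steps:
v(H) = sqrt(-4 + 4*H) (v(H) = sqrt(H + (-4 - (-3)*H)) = sqrt(H + (-4 + 3*H)) = sqrt(-4 + 4*H))
l(z, w) = (w + z)*(z + 2*sqrt(-1 + w)) (l(z, w) = (w + z)*(2*sqrt(-1 + w) + z) = (w + z)*(z + 2*sqrt(-1 + w)))
(77*l(0, 4))*(-40) = (77*(0**2 + 4*0 + 2*4*sqrt(-1 + 4) + 2*0*sqrt(-1 + 4)))*(-40) = (77*(0 + 0 + 2*4*sqrt(3) + 2*0*sqrt(3)))*(-40) = (77*(0 + 0 + 8*sqrt(3) + 0))*(-40) = (77*(8*sqrt(3)))*(-40) = (616*sqrt(3))*(-40) = -24640*sqrt(3)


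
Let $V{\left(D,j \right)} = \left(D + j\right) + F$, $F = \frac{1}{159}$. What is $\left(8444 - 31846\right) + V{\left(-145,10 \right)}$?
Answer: $- \frac{3742382}{159} \approx -23537.0$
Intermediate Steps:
$F = \frac{1}{159} \approx 0.0062893$
$V{\left(D,j \right)} = \frac{1}{159} + D + j$ ($V{\left(D,j \right)} = \left(D + j\right) + \frac{1}{159} = \frac{1}{159} + D + j$)
$\left(8444 - 31846\right) + V{\left(-145,10 \right)} = \left(8444 - 31846\right) + \left(\frac{1}{159} - 145 + 10\right) = -23402 - \frac{21464}{159} = - \frac{3742382}{159}$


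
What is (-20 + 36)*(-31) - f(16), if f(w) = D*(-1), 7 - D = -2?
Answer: -487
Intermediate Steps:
D = 9 (D = 7 - 1*(-2) = 7 + 2 = 9)
f(w) = -9 (f(w) = 9*(-1) = -9)
(-20 + 36)*(-31) - f(16) = (-20 + 36)*(-31) - 1*(-9) = 16*(-31) + 9 = -496 + 9 = -487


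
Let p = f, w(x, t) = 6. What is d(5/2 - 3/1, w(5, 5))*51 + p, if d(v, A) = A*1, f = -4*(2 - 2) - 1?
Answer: 305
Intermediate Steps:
f = -1 (f = -4*0 - 1 = 0 - 1 = -1)
p = -1
d(v, A) = A
d(5/2 - 3/1, w(5, 5))*51 + p = 6*51 - 1 = 306 - 1 = 305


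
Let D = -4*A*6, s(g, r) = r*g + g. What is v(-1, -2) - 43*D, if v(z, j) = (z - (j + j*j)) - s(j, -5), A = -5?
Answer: -5171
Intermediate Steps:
s(g, r) = g + g*r (s(g, r) = g*r + g = g + g*r)
v(z, j) = z - j² + 3*j (v(z, j) = (z - (j + j*j)) - j*(1 - 5) = (z - (j + j²)) - j*(-4) = (z + (-j - j²)) - (-4)*j = (z - j - j²) + 4*j = z - j² + 3*j)
D = 120 (D = -4*(-5)*6 = 20*6 = 120)
v(-1, -2) - 43*D = (-1 - 1*(-2)² + 3*(-2)) - 43*120 = (-1 - 1*4 - 6) - 5160 = (-1 - 4 - 6) - 5160 = -11 - 5160 = -5171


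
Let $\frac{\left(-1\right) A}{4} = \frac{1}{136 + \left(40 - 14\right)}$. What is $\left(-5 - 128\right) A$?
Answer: $\frac{266}{81} \approx 3.284$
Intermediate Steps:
$A = - \frac{2}{81}$ ($A = - \frac{4}{136 + \left(40 - 14\right)} = - \frac{4}{136 + 26} = - \frac{4}{162} = \left(-4\right) \frac{1}{162} = - \frac{2}{81} \approx -0.024691$)
$\left(-5 - 128\right) A = \left(-5 - 128\right) \left(- \frac{2}{81}\right) = \left(-133\right) \left(- \frac{2}{81}\right) = \frac{266}{81}$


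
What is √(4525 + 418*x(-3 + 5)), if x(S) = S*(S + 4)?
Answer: √9541 ≈ 97.678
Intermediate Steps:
x(S) = S*(4 + S)
√(4525 + 418*x(-3 + 5)) = √(4525 + 418*((-3 + 5)*(4 + (-3 + 5)))) = √(4525 + 418*(2*(4 + 2))) = √(4525 + 418*(2*6)) = √(4525 + 418*12) = √(4525 + 5016) = √9541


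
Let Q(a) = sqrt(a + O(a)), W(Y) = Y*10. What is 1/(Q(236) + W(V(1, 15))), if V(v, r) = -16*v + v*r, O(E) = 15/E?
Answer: 2360/32111 + 2*sqrt(3286949)/32111 ≈ 0.18642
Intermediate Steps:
V(v, r) = -16*v + r*v
W(Y) = 10*Y
Q(a) = sqrt(a + 15/a)
1/(Q(236) + W(V(1, 15))) = 1/(sqrt(236 + 15/236) + 10*(1*(-16 + 15))) = 1/(sqrt(236 + 15*(1/236)) + 10*(1*(-1))) = 1/(sqrt(236 + 15/236) + 10*(-1)) = 1/(sqrt(55711/236) - 10) = 1/(sqrt(3286949)/118 - 10) = 1/(-10 + sqrt(3286949)/118)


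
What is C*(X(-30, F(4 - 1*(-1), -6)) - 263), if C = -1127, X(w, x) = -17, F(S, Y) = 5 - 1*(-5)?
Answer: 315560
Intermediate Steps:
F(S, Y) = 10 (F(S, Y) = 5 + 5 = 10)
C*(X(-30, F(4 - 1*(-1), -6)) - 263) = -1127*(-17 - 263) = -1127*(-280) = 315560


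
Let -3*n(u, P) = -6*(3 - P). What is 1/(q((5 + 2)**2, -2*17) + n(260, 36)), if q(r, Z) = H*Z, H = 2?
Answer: -1/134 ≈ -0.0074627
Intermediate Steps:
n(u, P) = 6 - 2*P (n(u, P) = -(-2)*(3 - P) = -(-18 + 6*P)/3 = 6 - 2*P)
q(r, Z) = 2*Z
1/(q((5 + 2)**2, -2*17) + n(260, 36)) = 1/(2*(-2*17) + (6 - 2*36)) = 1/(2*(-34) + (6 - 72)) = 1/(-68 - 66) = 1/(-134) = -1/134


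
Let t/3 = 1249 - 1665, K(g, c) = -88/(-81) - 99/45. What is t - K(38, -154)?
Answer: -504989/405 ≈ -1246.9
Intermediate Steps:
K(g, c) = -451/405 (K(g, c) = -88*(-1/81) - 99*1/45 = 88/81 - 11/5 = -451/405)
t = -1248 (t = 3*(1249 - 1665) = 3*(-416) = -1248)
t - K(38, -154) = -1248 - 1*(-451/405) = -1248 + 451/405 = -504989/405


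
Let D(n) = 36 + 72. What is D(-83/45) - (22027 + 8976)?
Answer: -30895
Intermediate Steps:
D(n) = 108
D(-83/45) - (22027 + 8976) = 108 - (22027 + 8976) = 108 - 1*31003 = 108 - 31003 = -30895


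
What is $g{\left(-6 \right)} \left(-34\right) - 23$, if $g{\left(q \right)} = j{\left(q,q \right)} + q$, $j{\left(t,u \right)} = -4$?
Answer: $317$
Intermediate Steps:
$g{\left(q \right)} = -4 + q$
$g{\left(-6 \right)} \left(-34\right) - 23 = \left(-4 - 6\right) \left(-34\right) - 23 = \left(-10\right) \left(-34\right) - 23 = 340 - 23 = 317$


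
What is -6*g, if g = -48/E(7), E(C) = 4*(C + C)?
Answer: 36/7 ≈ 5.1429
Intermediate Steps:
E(C) = 8*C (E(C) = 4*(2*C) = 8*C)
g = -6/7 (g = -48/(8*7) = -48/56 = -48*1/56 = -6/7 ≈ -0.85714)
-6*g = -6*(-6/7) = 36/7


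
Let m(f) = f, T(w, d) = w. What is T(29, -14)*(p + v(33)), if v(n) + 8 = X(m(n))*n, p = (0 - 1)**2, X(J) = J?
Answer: 31378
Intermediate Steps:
p = 1 (p = (-1)**2 = 1)
v(n) = -8 + n**2 (v(n) = -8 + n*n = -8 + n**2)
T(29, -14)*(p + v(33)) = 29*(1 + (-8 + 33**2)) = 29*(1 + (-8 + 1089)) = 29*(1 + 1081) = 29*1082 = 31378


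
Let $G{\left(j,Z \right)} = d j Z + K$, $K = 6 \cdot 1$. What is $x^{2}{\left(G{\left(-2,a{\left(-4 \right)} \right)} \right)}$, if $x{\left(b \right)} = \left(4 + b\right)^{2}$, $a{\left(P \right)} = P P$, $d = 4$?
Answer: $193877776$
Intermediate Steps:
$K = 6$
$a{\left(P \right)} = P^{2}$
$G{\left(j,Z \right)} = 6 + 4 Z j$ ($G{\left(j,Z \right)} = 4 j Z + 6 = 4 Z j + 6 = 6 + 4 Z j$)
$x^{2}{\left(G{\left(-2,a{\left(-4 \right)} \right)} \right)} = \left(\left(4 + \left(6 + 4 \left(-4\right)^{2} \left(-2\right)\right)\right)^{2}\right)^{2} = \left(\left(4 + \left(6 + 4 \cdot 16 \left(-2\right)\right)\right)^{2}\right)^{2} = \left(\left(4 + \left(6 - 128\right)\right)^{2}\right)^{2} = \left(\left(4 - 122\right)^{2}\right)^{2} = \left(\left(-118\right)^{2}\right)^{2} = 13924^{2} = 193877776$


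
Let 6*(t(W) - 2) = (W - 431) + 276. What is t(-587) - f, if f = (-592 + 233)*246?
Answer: 264577/3 ≈ 88192.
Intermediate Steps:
f = -88314 (f = -359*246 = -88314)
t(W) = -143/6 + W/6 (t(W) = 2 + ((W - 431) + 276)/6 = 2 + ((-431 + W) + 276)/6 = 2 + (-155 + W)/6 = 2 + (-155/6 + W/6) = -143/6 + W/6)
t(-587) - f = (-143/6 + (1/6)*(-587)) - 1*(-88314) = (-143/6 - 587/6) + 88314 = -365/3 + 88314 = 264577/3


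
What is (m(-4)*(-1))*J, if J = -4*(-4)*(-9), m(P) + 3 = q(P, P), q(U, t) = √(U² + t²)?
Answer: -432 + 576*√2 ≈ 382.59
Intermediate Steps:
m(P) = -3 + √2*√(P²) (m(P) = -3 + √(P² + P²) = -3 + √(2*P²) = -3 + √2*√(P²))
J = -144 (J = 16*(-9) = -144)
(m(-4)*(-1))*J = ((-3 + √2*√((-4)²))*(-1))*(-144) = ((-3 + √2*√16)*(-1))*(-144) = ((-3 + √2*4)*(-1))*(-144) = ((-3 + 4*√2)*(-1))*(-144) = (3 - 4*√2)*(-144) = -432 + 576*√2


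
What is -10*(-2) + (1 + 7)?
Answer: 28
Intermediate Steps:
-10*(-2) + (1 + 7) = 20 + 8 = 28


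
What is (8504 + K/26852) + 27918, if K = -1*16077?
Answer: 977987467/26852 ≈ 36421.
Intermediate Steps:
K = -16077
(8504 + K/26852) + 27918 = (8504 - 16077/26852) + 27918 = 228333331/26852 + 27918 = 977987467/26852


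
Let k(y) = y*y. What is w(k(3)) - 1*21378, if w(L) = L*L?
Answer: -21297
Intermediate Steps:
k(y) = y²
w(L) = L²
w(k(3)) - 1*21378 = (3²)² - 1*21378 = 9² - 21378 = 81 - 21378 = -21297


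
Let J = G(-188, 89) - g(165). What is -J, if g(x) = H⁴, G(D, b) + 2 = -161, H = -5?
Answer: 788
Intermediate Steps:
G(D, b) = -163 (G(D, b) = -2 - 161 = -163)
g(x) = 625 (g(x) = (-5)⁴ = 625)
J = -788 (J = -163 - 1*625 = -163 - 625 = -788)
-J = -1*(-788) = 788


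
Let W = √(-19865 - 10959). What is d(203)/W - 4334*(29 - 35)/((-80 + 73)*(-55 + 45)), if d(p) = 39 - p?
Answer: 13002/35 + 41*I*√7706/3853 ≈ 371.49 + 0.93411*I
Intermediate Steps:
W = 2*I*√7706 (W = √(-30824) = 2*I*√7706 ≈ 175.57*I)
d(203)/W - 4334*(29 - 35)/((-80 + 73)*(-55 + 45)) = (39 - 1*203)/((2*I*√7706)) - 4334*(29 - 35)/((-80 + 73)*(-55 + 45)) = (39 - 203)*(-I*√7706/15412) - 4334/((-(-70)/(-6))) = -(-41)*I*√7706/3853 - 4334/((-(-70)*(-1)/6)) = 41*I*√7706/3853 - 4334/((-7*5/3)) = 41*I*√7706/3853 - 4334/(-35/3) = 41*I*√7706/3853 - 4334*(-3/35) = 41*I*√7706/3853 + 13002/35 = 13002/35 + 41*I*√7706/3853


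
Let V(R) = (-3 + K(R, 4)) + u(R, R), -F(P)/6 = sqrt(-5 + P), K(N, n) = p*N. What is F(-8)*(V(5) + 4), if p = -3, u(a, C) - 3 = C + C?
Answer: 6*I*sqrt(13) ≈ 21.633*I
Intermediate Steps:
u(a, C) = 3 + 2*C (u(a, C) = 3 + (C + C) = 3 + 2*C)
K(N, n) = -3*N
F(P) = -6*sqrt(-5 + P)
V(R) = -R (V(R) = (-3 - 3*R) + (3 + 2*R) = -R)
F(-8)*(V(5) + 4) = (-6*sqrt(-5 - 8))*(-1*5 + 4) = (-6*I*sqrt(13))*(-5 + 4) = -6*I*sqrt(13)*(-1) = 6*I*sqrt(13)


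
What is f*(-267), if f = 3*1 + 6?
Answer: -2403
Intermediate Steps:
f = 9 (f = 3 + 6 = 9)
f*(-267) = 9*(-267) = -2403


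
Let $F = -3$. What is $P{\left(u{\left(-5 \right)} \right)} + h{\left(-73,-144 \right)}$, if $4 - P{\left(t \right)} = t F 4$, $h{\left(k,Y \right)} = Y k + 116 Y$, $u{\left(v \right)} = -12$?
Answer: $-6332$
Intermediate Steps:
$h{\left(k,Y \right)} = 116 Y + Y k$
$P{\left(t \right)} = 4 + 12 t$ ($P{\left(t \right)} = 4 - t \left(-3\right) 4 = 4 - - 3 t 4 = 4 - - 12 t = 4 + 12 t$)
$P{\left(u{\left(-5 \right)} \right)} + h{\left(-73,-144 \right)} = \left(4 + 12 \left(-12\right)\right) - 144 \left(116 - 73\right) = \left(4 - 144\right) - 6192 = -140 - 6192 = -6332$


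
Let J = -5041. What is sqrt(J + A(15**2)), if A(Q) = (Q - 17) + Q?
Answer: 48*I*sqrt(2) ≈ 67.882*I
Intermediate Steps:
A(Q) = -17 + 2*Q (A(Q) = (-17 + Q) + Q = -17 + 2*Q)
sqrt(J + A(15**2)) = sqrt(-5041 + (-17 + 2*15**2)) = sqrt(-5041 + (-17 + 2*225)) = sqrt(-5041 + (-17 + 450)) = sqrt(-5041 + 433) = sqrt(-4608) = 48*I*sqrt(2)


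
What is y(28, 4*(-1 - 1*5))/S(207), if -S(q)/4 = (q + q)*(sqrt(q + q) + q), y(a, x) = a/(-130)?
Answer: 7/11033100 - 7*sqrt(46)/761283900 ≈ 5.7209e-7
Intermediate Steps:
y(a, x) = -a/130 (y(a, x) = a*(-1/130) = -a/130)
S(q) = -8*q*(q + sqrt(2)*sqrt(q)) (S(q) = -4*(q + q)*(sqrt(q + q) + q) = -4*2*q*(sqrt(2*q) + q) = -4*2*q*(sqrt(2)*sqrt(q) + q) = -4*2*q*(q + sqrt(2)*sqrt(q)) = -8*q*(q + sqrt(2)*sqrt(q)))
y(28, 4*(-1 - 1*5))/S(207) = (-1/130*28)/(-8*207**2 - 8*sqrt(2)*207**(3/2)) = -14/(65*(-8*42849 - 8*sqrt(2)*621*sqrt(23))) = -14/(65*(-342792 - 4968*sqrt(46)))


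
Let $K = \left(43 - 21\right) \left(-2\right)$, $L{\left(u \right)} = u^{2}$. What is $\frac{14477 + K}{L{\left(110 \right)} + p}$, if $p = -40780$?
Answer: $- \frac{4811}{9560} \approx -0.50324$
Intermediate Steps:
$K = -44$ ($K = 22 \left(-2\right) = -44$)
$\frac{14477 + K}{L{\left(110 \right)} + p} = \frac{14477 - 44}{110^{2} - 40780} = \frac{14433}{12100 - 40780} = \frac{14433}{-28680} = 14433 \left(- \frac{1}{28680}\right) = - \frac{4811}{9560}$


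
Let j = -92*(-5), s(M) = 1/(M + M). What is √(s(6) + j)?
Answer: √16563/6 ≈ 21.450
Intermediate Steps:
s(M) = 1/(2*M)
j = 460
√(s(6) + j) = √((½)/6 + 460) = √((½)*(⅙) + 460) = √(1/12 + 460) = √(5521/12) = √16563/6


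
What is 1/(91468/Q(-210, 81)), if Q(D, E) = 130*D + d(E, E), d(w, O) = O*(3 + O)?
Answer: -5124/22867 ≈ -0.22408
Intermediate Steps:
Q(D, E) = 130*D + E*(3 + E)
1/(91468/Q(-210, 81)) = 1/(91468/(130*(-210) + 81*(3 + 81))) = 1/(91468/(-27300 + 81*84)) = 1/(91468/(-27300 + 6804)) = 1/(91468/(-20496)) = 1/(91468*(-1/20496)) = 1/(-22867/5124) = -5124/22867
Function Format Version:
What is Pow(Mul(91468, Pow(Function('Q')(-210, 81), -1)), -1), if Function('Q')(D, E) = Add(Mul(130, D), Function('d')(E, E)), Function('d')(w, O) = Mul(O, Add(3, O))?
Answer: Rational(-5124, 22867) ≈ -0.22408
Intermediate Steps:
Function('Q')(D, E) = Add(Mul(130, D), Mul(E, Add(3, E)))
Pow(Mul(91468, Pow(Function('Q')(-210, 81), -1)), -1) = Pow(Mul(91468, Pow(Add(Mul(130, -210), Mul(81, Add(3, 81))), -1)), -1) = Pow(Mul(91468, Pow(Add(-27300, Mul(81, 84)), -1)), -1) = Pow(Mul(91468, Pow(Add(-27300, 6804), -1)), -1) = Pow(Mul(91468, Pow(-20496, -1)), -1) = Pow(Mul(91468, Rational(-1, 20496)), -1) = Pow(Rational(-22867, 5124), -1) = Rational(-5124, 22867)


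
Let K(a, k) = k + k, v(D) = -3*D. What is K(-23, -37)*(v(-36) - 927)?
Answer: 60606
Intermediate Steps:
K(a, k) = 2*k
K(-23, -37)*(v(-36) - 927) = (2*(-37))*(-3*(-36) - 927) = -74*(108 - 927) = -74*(-819) = 60606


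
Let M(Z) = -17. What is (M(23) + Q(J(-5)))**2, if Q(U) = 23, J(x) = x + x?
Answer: 36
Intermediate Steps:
J(x) = 2*x
(M(23) + Q(J(-5)))**2 = (-17 + 23)**2 = 6**2 = 36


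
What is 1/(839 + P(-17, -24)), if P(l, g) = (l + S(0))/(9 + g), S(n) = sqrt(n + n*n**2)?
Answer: 15/12602 ≈ 0.0011903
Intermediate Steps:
S(n) = sqrt(n + n**3)
P(l, g) = l/(9 + g) (P(l, g) = (l + sqrt(0 + 0**3))/(9 + g) = (l + sqrt(0 + 0))/(9 + g) = (l + sqrt(0))/(9 + g) = (l + 0)/(9 + g) = l/(9 + g))
1/(839 + P(-17, -24)) = 1/(839 - 17/(9 - 24)) = 1/(839 - 17/(-15)) = 1/(839 - 17*(-1/15)) = 1/(839 + 17/15) = 1/(12602/15) = 15/12602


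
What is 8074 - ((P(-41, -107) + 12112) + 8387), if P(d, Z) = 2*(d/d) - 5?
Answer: -12422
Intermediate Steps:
P(d, Z) = -3 (P(d, Z) = 2*1 - 5 = 2 - 5 = -3)
8074 - ((P(-41, -107) + 12112) + 8387) = 8074 - ((-3 + 12112) + 8387) = 8074 - (12109 + 8387) = 8074 - 1*20496 = 8074 - 20496 = -12422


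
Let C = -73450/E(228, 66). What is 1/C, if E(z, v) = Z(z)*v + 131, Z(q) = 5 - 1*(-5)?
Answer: -7/650 ≈ -0.010769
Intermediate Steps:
Z(q) = 10 (Z(q) = 5 + 5 = 10)
E(z, v) = 131 + 10*v (E(z, v) = 10*v + 131 = 131 + 10*v)
C = -650/7 (C = -73450/(131 + 10*66) = -73450/(131 + 660) = -73450/791 = -73450*1/791 = -650/7 ≈ -92.857)
1/C = 1/(-650/7) = -7/650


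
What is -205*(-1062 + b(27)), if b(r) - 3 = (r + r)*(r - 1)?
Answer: -70725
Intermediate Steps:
b(r) = 3 + 2*r*(-1 + r) (b(r) = 3 + (r + r)*(r - 1) = 3 + (2*r)*(-1 + r) = 3 + 2*r*(-1 + r))
-205*(-1062 + b(27)) = -205*(-1062 + (3 - 2*27 + 2*27²)) = -205*(-1062 + (3 - 54 + 2*729)) = -205*(-1062 + (3 - 54 + 1458)) = -205*(-1062 + 1407) = -205*345 = -70725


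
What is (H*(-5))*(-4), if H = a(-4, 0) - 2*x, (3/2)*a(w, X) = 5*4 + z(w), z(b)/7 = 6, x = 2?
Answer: 2240/3 ≈ 746.67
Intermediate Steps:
z(b) = 42 (z(b) = 7*6 = 42)
a(w, X) = 124/3 (a(w, X) = 2*(5*4 + 42)/3 = 2*(20 + 42)/3 = (⅔)*62 = 124/3)
H = 112/3 (H = 124/3 - 2*2 = 124/3 - 4 = 112/3 ≈ 37.333)
(H*(-5))*(-4) = ((112/3)*(-5))*(-4) = -560/3*(-4) = 2240/3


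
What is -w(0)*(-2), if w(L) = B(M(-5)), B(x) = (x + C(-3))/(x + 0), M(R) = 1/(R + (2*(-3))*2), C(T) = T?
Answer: 104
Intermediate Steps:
M(R) = 1/(-12 + R) (M(R) = 1/(R - 6*2) = 1/(R - 12) = 1/(-12 + R))
B(x) = (-3 + x)/x (B(x) = (x - 3)/(x + 0) = (-3 + x)/x)
w(L) = 52 (w(L) = (-3 + 1/(-12 - 5))/(1/(-12 - 5)) = (-3 + 1/(-17))/(1/(-17)) = (-3 - 1/17)/(-1/17) = -17*(-52/17) = 52)
-w(0)*(-2) = -1*52*(-2) = -52*(-2) = 104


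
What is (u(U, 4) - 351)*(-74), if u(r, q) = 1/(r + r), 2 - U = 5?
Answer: 77959/3 ≈ 25986.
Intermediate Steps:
U = -3 (U = 2 - 1*5 = 2 - 5 = -3)
u(r, q) = 1/(2*r)
(u(U, 4) - 351)*(-74) = ((½)/(-3) - 351)*(-74) = ((½)*(-⅓) - 351)*(-74) = (-⅙ - 351)*(-74) = -2107/6*(-74) = 77959/3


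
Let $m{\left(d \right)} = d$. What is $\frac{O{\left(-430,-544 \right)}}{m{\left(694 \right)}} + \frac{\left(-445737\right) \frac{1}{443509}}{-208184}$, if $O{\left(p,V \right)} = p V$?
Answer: $\frac{10799089781316499}{32039022746632} \approx 337.06$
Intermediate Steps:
$O{\left(p,V \right)} = V p$
$\frac{O{\left(-430,-544 \right)}}{m{\left(694 \right)}} + \frac{\left(-445737\right) \frac{1}{443509}}{-208184} = \frac{\left(-544\right) \left(-430\right)}{694} + \frac{\left(-445737\right) \frac{1}{443509}}{-208184} = 233920 \cdot \frac{1}{694} + \left(-445737\right) \frac{1}{443509} \left(- \frac{1}{208184}\right) = \frac{116960}{347} - - \frac{445737}{92331477656} = \frac{116960}{347} + \frac{445737}{92331477656} = \frac{10799089781316499}{32039022746632}$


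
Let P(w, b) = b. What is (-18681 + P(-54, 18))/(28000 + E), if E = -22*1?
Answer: -6221/9326 ≈ -0.66706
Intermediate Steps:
E = -22
(-18681 + P(-54, 18))/(28000 + E) = (-18681 + 18)/(28000 - 22) = -18663/27978 = -18663*1/27978 = -6221/9326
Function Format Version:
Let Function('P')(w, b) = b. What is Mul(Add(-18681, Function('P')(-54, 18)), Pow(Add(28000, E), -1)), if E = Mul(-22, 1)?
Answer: Rational(-6221, 9326) ≈ -0.66706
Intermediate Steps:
E = -22
Mul(Add(-18681, Function('P')(-54, 18)), Pow(Add(28000, E), -1)) = Mul(Add(-18681, 18), Pow(Add(28000, -22), -1)) = Mul(-18663, Pow(27978, -1)) = Mul(-18663, Rational(1, 27978)) = Rational(-6221, 9326)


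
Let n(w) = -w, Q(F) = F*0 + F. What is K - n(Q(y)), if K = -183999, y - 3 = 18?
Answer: -183978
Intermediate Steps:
y = 21 (y = 3 + 18 = 21)
Q(F) = F (Q(F) = 0 + F = F)
K - n(Q(y)) = -183999 - (-1)*21 = -183999 - 1*(-21) = -183999 + 21 = -183978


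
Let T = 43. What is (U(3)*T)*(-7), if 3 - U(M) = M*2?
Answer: 903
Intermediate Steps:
U(M) = 3 - 2*M (U(M) = 3 - M*2 = 3 - 2*M)
(U(3)*T)*(-7) = ((3 - 2*3)*43)*(-7) = ((3 - 6)*43)*(-7) = -3*43*(-7) = -129*(-7) = 903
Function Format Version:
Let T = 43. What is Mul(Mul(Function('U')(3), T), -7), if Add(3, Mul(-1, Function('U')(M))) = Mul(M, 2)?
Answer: 903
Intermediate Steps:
Function('U')(M) = Add(3, Mul(-2, M)) (Function('U')(M) = Add(3, Mul(-1, Mul(M, 2))) = Add(3, Mul(-1, Mul(2, M))) = Add(3, Mul(-2, M)))
Mul(Mul(Function('U')(3), T), -7) = Mul(Mul(Add(3, Mul(-2, 3)), 43), -7) = Mul(Mul(Add(3, -6), 43), -7) = Mul(Mul(-3, 43), -7) = Mul(-129, -7) = 903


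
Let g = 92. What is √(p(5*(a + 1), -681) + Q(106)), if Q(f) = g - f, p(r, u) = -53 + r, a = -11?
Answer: 3*I*√13 ≈ 10.817*I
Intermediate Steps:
Q(f) = 92 - f
√(p(5*(a + 1), -681) + Q(106)) = √((-53 + 5*(-11 + 1)) + (92 - 1*106)) = √((-53 + 5*(-10)) + (92 - 106)) = √((-53 - 50) - 14) = √(-103 - 14) = √(-117) = 3*I*√13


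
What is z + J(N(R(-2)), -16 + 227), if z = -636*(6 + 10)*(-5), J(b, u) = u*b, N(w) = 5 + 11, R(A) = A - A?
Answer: 54256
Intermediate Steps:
R(A) = 0
N(w) = 16
J(b, u) = b*u
z = 50880 (z = -10176*(-5) = -636*(-80) = 50880)
z + J(N(R(-2)), -16 + 227) = 50880 + 16*(-16 + 227) = 50880 + 16*211 = 50880 + 3376 = 54256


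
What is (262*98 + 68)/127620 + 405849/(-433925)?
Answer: -2031174209/2768875425 ≈ -0.73357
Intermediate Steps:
(262*98 + 68)/127620 + 405849/(-433925) = (25676 + 68)*(1/127620) + 405849*(-1/433925) = 25744*(1/127620) - 405849/433925 = 6436/31905 - 405849/433925 = -2031174209/2768875425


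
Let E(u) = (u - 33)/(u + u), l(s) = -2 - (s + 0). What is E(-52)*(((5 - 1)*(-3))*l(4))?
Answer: 765/13 ≈ 58.846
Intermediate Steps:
l(s) = -2 - s
E(u) = (-33 + u)/(2*u) (E(u) = (-33 + u)/((2*u)) = (-33 + u)*(1/(2*u)) = (-33 + u)/(2*u))
E(-52)*(((5 - 1)*(-3))*l(4)) = ((½)*(-33 - 52)/(-52))*(((5 - 1)*(-3))*(-2 - 1*4)) = ((½)*(-1/52)*(-85))*((4*(-3))*(-2 - 4)) = 85*(-12*(-6))/104 = (85/104)*72 = 765/13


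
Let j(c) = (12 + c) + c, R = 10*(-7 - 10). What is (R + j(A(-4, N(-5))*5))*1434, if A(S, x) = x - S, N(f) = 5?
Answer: -97512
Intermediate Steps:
R = -170 (R = 10*(-17) = -170)
j(c) = 12 + 2*c
(R + j(A(-4, N(-5))*5))*1434 = (-170 + (12 + 2*((5 - 1*(-4))*5)))*1434 = (-170 + (12 + 2*((5 + 4)*5)))*1434 = (-170 + (12 + 2*(9*5)))*1434 = (-170 + (12 + 2*45))*1434 = (-170 + (12 + 90))*1434 = (-170 + 102)*1434 = -68*1434 = -97512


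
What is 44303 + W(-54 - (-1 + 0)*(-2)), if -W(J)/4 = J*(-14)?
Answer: 41167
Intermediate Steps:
W(J) = 56*J (W(J) = -4*J*(-14) = -(-56)*J = 56*J)
44303 + W(-54 - (-1 + 0)*(-2)) = 44303 + 56*(-54 - (-1 + 0)*(-2)) = 44303 + 56*(-54 - (-1)*(-2)) = 44303 + 56*(-54 - 1*2) = 44303 + 56*(-54 - 2) = 44303 + 56*(-56) = 44303 - 3136 = 41167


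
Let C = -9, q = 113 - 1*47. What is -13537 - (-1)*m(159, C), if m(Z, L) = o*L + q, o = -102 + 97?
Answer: -13426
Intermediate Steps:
o = -5
q = 66 (q = 113 - 47 = 66)
m(Z, L) = 66 - 5*L (m(Z, L) = -5*L + 66 = 66 - 5*L)
-13537 - (-1)*m(159, C) = -13537 - (-1)*(66 - 5*(-9)) = -13537 - (-1)*(66 + 45) = -13537 - (-1)*111 = -13537 - 1*(-111) = -13537 + 111 = -13426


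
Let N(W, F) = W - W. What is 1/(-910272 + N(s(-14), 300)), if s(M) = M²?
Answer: -1/910272 ≈ -1.0986e-6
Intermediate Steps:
N(W, F) = 0
1/(-910272 + N(s(-14), 300)) = 1/(-910272 + 0) = 1/(-910272) = -1/910272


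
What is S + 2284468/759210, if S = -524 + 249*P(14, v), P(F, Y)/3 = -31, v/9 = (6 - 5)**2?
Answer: -8988283771/379605 ≈ -23678.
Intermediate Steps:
v = 9 (v = 9*(6 - 5)**2 = 9*1**2 = 9*1 = 9)
P(F, Y) = -93 (P(F, Y) = 3*(-31) = -93)
S = -23681 (S = -524 + 249*(-93) = -524 - 23157 = -23681)
S + 2284468/759210 = -23681 + 2284468/759210 = -23681 + 2284468*(1/759210) = -23681 + 1142234/379605 = -8988283771/379605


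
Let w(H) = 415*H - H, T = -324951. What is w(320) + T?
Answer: -192471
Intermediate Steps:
w(H) = 414*H
w(320) + T = 414*320 - 324951 = 132480 - 324951 = -192471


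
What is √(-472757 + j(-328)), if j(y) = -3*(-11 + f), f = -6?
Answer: I*√472706 ≈ 687.54*I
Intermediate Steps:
j(y) = 51 (j(y) = -3*(-11 - 6) = -3*(-17) = 51)
√(-472757 + j(-328)) = √(-472757 + 51) = √(-472706) = I*√472706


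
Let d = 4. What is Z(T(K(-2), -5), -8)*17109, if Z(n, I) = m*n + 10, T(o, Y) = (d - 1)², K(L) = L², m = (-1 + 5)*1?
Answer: 787014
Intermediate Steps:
m = 4 (m = 4*1 = 4)
T(o, Y) = 9 (T(o, Y) = (4 - 1)² = 3² = 9)
Z(n, I) = 10 + 4*n (Z(n, I) = 4*n + 10 = 10 + 4*n)
Z(T(K(-2), -5), -8)*17109 = (10 + 4*9)*17109 = (10 + 36)*17109 = 46*17109 = 787014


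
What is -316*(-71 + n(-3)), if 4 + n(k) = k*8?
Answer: 31284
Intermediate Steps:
n(k) = -4 + 8*k (n(k) = -4 + k*8 = -4 + 8*k)
-316*(-71 + n(-3)) = -316*(-71 + (-4 + 8*(-3))) = -316*(-71 + (-4 - 24)) = -316*(-71 - 28) = -316*(-99) = 31284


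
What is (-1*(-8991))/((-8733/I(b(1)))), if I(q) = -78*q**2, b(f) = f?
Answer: 233766/2911 ≈ 80.304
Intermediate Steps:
(-1*(-8991))/((-8733/I(b(1)))) = (-1*(-8991))/((-8733/((-78*1**2)))) = 8991/((-8733/((-78*1)))) = 8991/((-8733/(-78))) = 8991/((-8733*(-1/78))) = 8991/(2911/26) = 8991*(26/2911) = 233766/2911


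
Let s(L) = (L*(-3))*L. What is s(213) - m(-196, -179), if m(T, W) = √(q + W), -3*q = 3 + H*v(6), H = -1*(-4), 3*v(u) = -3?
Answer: -136107 - 2*I*√402/3 ≈ -1.3611e+5 - 13.367*I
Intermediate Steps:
s(L) = -3*L² (s(L) = (-3*L)*L = -3*L²)
v(u) = -1 (v(u) = (⅓)*(-3) = -1)
H = 4
q = ⅓ (q = -(3 + 4*(-1))/3 = -(3 - 4)/3 = -⅓*(-1) = ⅓ ≈ 0.33333)
m(T, W) = √(⅓ + W)
s(213) - m(-196, -179) = -3*213² - √(3 + 9*(-179))/3 = -3*45369 - √(3 - 1611)/3 = -136107 - √(-1608)/3 = -136107 - 2*I*√402/3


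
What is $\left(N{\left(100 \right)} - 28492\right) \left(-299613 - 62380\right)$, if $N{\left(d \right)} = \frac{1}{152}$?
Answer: $\frac{1567713130519}{152} \approx 1.0314 \cdot 10^{10}$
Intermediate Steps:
$N{\left(d \right)} = \frac{1}{152}$
$\left(N{\left(100 \right)} - 28492\right) \left(-299613 - 62380\right) = \left(\frac{1}{152} - 28492\right) \left(-299613 - 62380\right) = \left(- \frac{4330783}{152}\right) \left(-361993\right) = \frac{1567713130519}{152}$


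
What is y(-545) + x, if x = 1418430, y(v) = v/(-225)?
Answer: 63829459/45 ≈ 1.4184e+6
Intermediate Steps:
y(v) = -v/225 (y(v) = v*(-1/225) = -v/225)
y(-545) + x = -1/225*(-545) + 1418430 = 109/45 + 1418430 = 63829459/45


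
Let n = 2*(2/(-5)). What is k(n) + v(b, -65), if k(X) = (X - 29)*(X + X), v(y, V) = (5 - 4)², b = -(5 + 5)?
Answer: 1217/25 ≈ 48.680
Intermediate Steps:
n = -⅘ (n = 2*(2*(-⅕)) = 2*(-⅖) = -⅘ ≈ -0.80000)
b = -10 (b = -1*10 = -10)
v(y, V) = 1 (v(y, V) = 1² = 1)
k(X) = 2*X*(-29 + X) (k(X) = (-29 + X)*(2*X) = 2*X*(-29 + X))
k(n) + v(b, -65) = 2*(-⅘)*(-29 - ⅘) + 1 = 2*(-⅘)*(-149/5) + 1 = 1192/25 + 1 = 1217/25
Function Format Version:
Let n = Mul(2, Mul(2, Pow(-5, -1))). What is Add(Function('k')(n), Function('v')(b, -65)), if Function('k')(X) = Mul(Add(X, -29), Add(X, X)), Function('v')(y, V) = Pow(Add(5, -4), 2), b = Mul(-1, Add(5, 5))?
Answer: Rational(1217, 25) ≈ 48.680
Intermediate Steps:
n = Rational(-4, 5) (n = Mul(2, Mul(2, Rational(-1, 5))) = Mul(2, Rational(-2, 5)) = Rational(-4, 5) ≈ -0.80000)
b = -10 (b = Mul(-1, 10) = -10)
Function('v')(y, V) = 1 (Function('v')(y, V) = Pow(1, 2) = 1)
Function('k')(X) = Mul(2, X, Add(-29, X)) (Function('k')(X) = Mul(Add(-29, X), Mul(2, X)) = Mul(2, X, Add(-29, X)))
Add(Function('k')(n), Function('v')(b, -65)) = Add(Mul(2, Rational(-4, 5), Add(-29, Rational(-4, 5))), 1) = Add(Mul(2, Rational(-4, 5), Rational(-149, 5)), 1) = Add(Rational(1192, 25), 1) = Rational(1217, 25)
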